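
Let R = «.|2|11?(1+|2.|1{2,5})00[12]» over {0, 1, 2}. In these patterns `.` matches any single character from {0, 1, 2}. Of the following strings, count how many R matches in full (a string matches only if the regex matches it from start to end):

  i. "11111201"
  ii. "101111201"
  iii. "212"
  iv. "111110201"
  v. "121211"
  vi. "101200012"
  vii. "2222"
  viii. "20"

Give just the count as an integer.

0

i. "11111201" → no match
ii. "101111201" → no match
iii. "212" → no match
iv. "111110201" → no match
v. "121211" → no match
vi. "101200012" → no match
vii. "2222" → no match
viii. "20" → no match
Total matched: 0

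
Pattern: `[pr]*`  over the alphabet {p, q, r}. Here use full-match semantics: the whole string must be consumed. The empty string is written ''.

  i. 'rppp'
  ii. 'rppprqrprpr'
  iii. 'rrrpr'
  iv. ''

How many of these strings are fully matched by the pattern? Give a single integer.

3

i → match
ii → no match
iii → match
iv → match
Total matched: 3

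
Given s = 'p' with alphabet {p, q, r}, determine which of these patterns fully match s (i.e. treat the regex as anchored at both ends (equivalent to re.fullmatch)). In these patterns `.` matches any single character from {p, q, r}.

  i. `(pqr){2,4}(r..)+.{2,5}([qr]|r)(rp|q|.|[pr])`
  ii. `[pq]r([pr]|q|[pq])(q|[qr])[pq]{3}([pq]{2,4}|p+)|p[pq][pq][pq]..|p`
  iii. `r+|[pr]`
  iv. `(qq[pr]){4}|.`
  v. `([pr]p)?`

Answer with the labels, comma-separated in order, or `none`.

ii, iii, iv

i → no match — must start with 'pqr'
ii → match
iii → match
iv → match
v → no match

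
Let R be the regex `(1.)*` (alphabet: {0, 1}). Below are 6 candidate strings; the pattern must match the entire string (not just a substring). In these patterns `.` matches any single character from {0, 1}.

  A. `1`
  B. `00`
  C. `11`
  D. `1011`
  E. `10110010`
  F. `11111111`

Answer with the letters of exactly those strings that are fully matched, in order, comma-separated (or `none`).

A → no match
B → no match
C → match
D → match
E → no match
F → match

C, D, F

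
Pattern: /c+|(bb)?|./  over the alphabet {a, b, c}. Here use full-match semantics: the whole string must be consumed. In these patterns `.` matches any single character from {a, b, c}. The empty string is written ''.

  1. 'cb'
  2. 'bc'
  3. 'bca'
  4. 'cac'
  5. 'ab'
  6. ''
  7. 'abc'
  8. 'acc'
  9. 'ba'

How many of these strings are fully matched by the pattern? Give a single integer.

1 → no match
2 → no match
3 → no match
4 → no match
5 → no match
6 → match
7 → no match
8 → no match
9 → no match
Total matched: 1

1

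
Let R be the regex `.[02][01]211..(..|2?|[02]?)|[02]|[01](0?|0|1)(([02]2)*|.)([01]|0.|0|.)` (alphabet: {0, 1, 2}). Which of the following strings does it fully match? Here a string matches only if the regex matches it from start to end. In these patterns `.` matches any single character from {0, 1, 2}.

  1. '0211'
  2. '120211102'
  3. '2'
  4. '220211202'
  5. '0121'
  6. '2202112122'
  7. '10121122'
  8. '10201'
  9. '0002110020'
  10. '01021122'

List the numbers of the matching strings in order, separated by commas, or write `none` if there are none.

1 → no match
2 → match
3 → match
4 → match
5 → match
6 → match
7 → match
8 → match
9 → match
10 → no match

2, 3, 4, 5, 6, 7, 8, 9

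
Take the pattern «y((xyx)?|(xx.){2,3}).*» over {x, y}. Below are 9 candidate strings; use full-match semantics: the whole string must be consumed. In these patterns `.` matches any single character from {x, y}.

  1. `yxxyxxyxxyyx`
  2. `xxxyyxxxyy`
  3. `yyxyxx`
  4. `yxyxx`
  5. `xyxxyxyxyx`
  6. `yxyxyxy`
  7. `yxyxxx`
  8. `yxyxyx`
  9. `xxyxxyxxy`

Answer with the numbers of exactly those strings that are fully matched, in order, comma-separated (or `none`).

1 → match
2 → no match — must start with `y`
3 → match
4 → match
5 → no match — must start with `y`
6 → match
7 → match
8 → match
9 → no match — must start with `y`

1, 3, 4, 6, 7, 8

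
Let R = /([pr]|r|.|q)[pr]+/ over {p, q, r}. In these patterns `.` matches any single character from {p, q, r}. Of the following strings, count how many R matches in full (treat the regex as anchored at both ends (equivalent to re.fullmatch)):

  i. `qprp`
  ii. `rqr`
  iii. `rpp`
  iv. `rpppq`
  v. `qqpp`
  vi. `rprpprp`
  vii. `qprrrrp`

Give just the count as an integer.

i → match
ii → no match
iii → match
iv → no match
v → no match
vi → match
vii → match
Total matched: 4

4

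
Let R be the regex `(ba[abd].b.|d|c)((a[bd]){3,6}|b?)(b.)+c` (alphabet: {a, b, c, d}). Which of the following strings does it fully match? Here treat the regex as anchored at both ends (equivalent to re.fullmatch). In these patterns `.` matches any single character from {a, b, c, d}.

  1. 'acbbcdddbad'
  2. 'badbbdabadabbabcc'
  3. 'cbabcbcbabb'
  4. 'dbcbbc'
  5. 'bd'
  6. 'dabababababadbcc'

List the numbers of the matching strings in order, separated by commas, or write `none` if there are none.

2, 4, 6

1. 'acbbcdddbad' → no match — must end with 'c'
2 → match
3. 'cbabcbcbabb' → no match — must end with 'c'
4. 'dbcbbc' → match
5. 'bd' → no match — must end with 'c'
6 → match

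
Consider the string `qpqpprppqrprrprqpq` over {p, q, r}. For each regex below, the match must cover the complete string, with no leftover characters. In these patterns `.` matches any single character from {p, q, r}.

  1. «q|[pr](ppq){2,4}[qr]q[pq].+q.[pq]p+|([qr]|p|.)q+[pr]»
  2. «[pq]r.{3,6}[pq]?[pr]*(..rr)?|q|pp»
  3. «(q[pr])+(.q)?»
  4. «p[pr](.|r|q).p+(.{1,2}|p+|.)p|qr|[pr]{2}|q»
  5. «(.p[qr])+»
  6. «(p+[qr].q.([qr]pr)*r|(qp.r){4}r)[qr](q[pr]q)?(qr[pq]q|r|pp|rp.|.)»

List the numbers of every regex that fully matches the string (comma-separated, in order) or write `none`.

5

1 → no match
2 → no match
3 → no match
4 → no match
5 → match
6 → no match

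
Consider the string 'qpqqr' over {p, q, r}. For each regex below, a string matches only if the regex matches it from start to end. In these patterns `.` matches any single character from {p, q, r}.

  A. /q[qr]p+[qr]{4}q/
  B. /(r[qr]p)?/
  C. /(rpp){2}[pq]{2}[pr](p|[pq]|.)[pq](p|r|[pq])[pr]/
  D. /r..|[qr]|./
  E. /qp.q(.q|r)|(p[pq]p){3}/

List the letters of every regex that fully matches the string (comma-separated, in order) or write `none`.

A → no match — must end with 'q'
B → no match
C → no match — must start with 'rpp'
D → no match
E → match

E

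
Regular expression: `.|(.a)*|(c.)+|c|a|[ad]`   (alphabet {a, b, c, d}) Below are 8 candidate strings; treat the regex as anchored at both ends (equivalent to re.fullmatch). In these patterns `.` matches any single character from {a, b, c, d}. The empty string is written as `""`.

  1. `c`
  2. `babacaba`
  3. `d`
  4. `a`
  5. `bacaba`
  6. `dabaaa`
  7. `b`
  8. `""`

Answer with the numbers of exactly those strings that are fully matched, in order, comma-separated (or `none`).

1, 2, 3, 4, 5, 6, 7, 8

1. `c` → match
2. `babacaba` → match
3. `d` → match
4. `a` → match
5. `bacaba` → match
6. `dabaaa` → match
7. `b` → match
8. `""` → match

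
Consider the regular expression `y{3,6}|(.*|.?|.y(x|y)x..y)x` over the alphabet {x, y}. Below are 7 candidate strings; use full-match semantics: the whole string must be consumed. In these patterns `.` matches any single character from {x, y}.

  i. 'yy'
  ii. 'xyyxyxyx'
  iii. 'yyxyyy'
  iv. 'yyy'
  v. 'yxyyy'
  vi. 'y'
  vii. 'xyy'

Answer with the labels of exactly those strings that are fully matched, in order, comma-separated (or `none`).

ii, iv

i. 'yy' → no match
ii. 'xyyxyxyx' → match
iii. 'yyxyyy' → no match
iv. 'yyy' → match
v. 'yxyyy' → no match
vi. 'y' → no match
vii. 'xyy' → no match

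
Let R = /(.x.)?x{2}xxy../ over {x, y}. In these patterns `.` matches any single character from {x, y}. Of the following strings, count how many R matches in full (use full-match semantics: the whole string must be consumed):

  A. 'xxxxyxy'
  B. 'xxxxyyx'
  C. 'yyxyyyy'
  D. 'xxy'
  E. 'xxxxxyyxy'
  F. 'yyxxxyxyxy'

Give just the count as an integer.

A → match
B → match
C → no match
D → no match
E → no match
F → no match
Total matched: 2

2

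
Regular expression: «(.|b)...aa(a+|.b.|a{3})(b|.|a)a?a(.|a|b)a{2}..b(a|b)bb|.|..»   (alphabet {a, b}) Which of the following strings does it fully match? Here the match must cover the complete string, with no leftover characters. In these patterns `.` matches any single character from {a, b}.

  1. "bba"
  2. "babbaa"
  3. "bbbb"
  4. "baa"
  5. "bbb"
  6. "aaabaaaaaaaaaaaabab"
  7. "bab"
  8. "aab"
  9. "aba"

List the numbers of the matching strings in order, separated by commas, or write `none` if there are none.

1. "bba" → no match
2. "babbaa" → no match
3. "bbbb" → no match
4. "baa" → no match
5. "bbb" → no match
6 → no match
7. "bab" → no match
8. "aab" → no match
9. "aba" → no match

none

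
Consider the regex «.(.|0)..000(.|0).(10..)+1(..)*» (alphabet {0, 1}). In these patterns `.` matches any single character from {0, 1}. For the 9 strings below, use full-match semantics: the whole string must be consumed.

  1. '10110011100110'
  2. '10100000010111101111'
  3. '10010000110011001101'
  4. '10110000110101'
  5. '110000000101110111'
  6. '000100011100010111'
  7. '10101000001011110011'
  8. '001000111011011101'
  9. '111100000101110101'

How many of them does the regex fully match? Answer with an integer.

6

1 → no match
2 → match
3 → match
4 → match
5 → match
6 → match
7 → no match
8 → no match
9 → match
Total matched: 6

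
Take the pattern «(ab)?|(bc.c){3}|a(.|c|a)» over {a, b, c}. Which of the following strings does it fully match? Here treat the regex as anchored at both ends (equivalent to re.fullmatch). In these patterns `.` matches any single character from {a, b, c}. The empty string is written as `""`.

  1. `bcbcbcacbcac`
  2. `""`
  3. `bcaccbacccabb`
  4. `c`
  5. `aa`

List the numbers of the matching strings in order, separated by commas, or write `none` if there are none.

1, 2, 5

1 → match
2 → match
3 → no match
4 → no match
5 → match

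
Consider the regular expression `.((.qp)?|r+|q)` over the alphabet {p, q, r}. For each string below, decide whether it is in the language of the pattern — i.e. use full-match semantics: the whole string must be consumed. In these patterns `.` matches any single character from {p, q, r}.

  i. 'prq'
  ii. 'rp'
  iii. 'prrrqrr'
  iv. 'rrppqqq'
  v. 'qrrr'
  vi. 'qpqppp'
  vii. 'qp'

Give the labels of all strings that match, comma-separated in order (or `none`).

i. 'prq' → no match
ii. 'rp' → no match
iii. 'prrrqrr' → no match
iv. 'rrppqqq' → no match
v. 'qrrr' → match
vi. 'qpqppp' → no match
vii. 'qp' → no match

v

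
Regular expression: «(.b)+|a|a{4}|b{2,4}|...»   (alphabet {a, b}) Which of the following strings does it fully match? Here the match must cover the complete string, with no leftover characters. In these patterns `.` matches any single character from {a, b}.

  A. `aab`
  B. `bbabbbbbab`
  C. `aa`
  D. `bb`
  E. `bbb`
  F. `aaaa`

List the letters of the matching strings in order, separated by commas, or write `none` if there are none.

A. `aab` → match
B. `bbabbbbbab` → match
C. `aa` → no match
D. `bb` → match
E. `bbb` → match
F. `aaaa` → match

A, B, D, E, F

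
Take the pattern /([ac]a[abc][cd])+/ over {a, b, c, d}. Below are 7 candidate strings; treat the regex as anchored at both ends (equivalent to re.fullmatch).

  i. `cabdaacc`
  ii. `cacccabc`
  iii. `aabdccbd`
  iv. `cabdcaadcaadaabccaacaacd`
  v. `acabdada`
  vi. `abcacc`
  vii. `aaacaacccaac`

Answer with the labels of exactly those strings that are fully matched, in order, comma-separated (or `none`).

i, ii, iv, vii

i → match
ii → match
iii → no match
iv → match
v → no match
vi → no match
vii → match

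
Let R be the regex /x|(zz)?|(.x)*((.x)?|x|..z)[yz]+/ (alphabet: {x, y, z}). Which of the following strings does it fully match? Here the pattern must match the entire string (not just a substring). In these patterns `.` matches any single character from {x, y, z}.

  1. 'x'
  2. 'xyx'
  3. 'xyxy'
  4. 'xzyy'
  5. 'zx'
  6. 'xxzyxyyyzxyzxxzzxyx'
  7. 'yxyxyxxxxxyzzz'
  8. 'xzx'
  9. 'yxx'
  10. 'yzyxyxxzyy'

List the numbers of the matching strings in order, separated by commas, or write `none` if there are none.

1. 'x' → match
2. 'xyx' → no match
3. 'xyxy' → no match
4. 'xzyy' → match
5. 'zx' → no match
6 → no match
7 → match
8. 'xzx' → no match
9. 'yxx' → no match
10. 'yzyxyxxzyy' → no match

1, 4, 7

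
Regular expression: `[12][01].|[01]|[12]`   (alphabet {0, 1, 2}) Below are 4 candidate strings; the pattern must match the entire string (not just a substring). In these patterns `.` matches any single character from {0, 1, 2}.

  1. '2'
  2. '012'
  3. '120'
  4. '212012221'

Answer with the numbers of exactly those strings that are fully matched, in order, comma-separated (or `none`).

1. '2' → match
2. '012' → no match
3. '120' → no match
4. '212012221' → no match

1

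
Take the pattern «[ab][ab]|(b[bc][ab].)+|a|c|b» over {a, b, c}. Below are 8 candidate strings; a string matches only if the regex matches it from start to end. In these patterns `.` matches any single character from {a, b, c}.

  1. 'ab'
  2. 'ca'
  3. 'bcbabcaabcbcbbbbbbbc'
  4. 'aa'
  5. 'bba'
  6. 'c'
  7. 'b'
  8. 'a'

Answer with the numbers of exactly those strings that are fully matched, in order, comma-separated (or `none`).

1 → match
2 → no match
3 → match
4 → match
5 → no match
6 → match
7 → match
8 → match

1, 3, 4, 6, 7, 8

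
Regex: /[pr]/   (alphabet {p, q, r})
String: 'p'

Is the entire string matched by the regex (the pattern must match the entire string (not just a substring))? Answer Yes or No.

Yes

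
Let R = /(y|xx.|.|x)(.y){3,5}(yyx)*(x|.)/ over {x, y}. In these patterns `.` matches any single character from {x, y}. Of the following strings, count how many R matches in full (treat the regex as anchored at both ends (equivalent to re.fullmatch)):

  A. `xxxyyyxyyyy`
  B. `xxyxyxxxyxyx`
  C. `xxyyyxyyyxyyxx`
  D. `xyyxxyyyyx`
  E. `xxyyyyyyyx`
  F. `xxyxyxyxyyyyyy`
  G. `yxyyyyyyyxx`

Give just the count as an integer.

4

A → no match
B → no match
C → match
D → no match
E → match
F → match
G → match
Total matched: 4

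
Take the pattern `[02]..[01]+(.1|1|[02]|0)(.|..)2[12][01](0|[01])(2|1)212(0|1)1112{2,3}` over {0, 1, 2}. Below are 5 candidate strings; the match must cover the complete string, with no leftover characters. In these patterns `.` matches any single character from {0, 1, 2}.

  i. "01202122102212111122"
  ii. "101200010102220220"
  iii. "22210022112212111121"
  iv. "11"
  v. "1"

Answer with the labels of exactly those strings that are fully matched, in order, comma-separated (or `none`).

i

i → match
ii → no match — must end with "2"
iii → no match — must end with "2"
iv → no match — must end with "2"
v → no match — must end with "2"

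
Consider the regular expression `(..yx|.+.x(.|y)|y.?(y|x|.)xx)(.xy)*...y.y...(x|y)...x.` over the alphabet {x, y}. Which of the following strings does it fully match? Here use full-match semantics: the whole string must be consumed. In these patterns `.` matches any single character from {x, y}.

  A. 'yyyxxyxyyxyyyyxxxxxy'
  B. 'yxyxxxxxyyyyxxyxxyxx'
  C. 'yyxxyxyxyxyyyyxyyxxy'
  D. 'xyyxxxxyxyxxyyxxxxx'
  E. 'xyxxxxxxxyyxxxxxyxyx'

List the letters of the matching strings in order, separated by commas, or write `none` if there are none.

A, B, C, D

A → match
B → match
C → match
D → match
E → no match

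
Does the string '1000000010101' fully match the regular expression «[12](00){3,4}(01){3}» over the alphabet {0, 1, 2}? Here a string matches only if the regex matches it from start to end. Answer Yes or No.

Yes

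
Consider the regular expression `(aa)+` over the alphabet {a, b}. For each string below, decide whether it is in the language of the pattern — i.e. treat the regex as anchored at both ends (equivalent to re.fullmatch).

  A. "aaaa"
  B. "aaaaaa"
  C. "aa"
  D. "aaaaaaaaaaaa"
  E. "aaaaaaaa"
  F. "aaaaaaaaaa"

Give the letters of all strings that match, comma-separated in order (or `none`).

A, B, C, D, E, F

A → match
B → match
C → match
D → match
E → match
F → match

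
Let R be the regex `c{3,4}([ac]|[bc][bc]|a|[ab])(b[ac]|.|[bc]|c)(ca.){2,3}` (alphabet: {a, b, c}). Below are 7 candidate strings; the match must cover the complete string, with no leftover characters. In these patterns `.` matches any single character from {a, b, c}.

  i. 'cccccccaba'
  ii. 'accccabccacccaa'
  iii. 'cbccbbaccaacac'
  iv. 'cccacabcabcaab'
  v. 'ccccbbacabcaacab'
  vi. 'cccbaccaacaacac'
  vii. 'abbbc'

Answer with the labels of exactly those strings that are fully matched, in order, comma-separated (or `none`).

i → no match
ii → no match — must start with 'c'
iii → no match
iv → no match
v → match
vi → no match
vii → no match — must start with 'c'

v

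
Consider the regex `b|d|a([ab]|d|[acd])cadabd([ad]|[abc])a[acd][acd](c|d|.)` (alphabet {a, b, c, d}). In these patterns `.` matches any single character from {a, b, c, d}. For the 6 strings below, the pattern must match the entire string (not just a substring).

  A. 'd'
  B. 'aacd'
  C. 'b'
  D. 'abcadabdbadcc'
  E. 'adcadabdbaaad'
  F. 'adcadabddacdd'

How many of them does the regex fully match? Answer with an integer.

5

A → match
B → no match
C → match
D → match
E → match
F → match
Total matched: 5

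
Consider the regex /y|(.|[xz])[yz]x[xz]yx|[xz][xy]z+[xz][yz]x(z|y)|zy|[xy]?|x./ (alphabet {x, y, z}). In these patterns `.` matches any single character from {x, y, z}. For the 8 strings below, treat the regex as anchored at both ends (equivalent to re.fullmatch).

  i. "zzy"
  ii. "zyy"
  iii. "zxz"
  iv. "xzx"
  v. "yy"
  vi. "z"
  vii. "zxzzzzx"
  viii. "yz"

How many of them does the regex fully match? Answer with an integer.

0

i → no match
ii → no match
iii → no match
iv → no match
v → no match
vi → no match
vii → no match
viii → no match
Total matched: 0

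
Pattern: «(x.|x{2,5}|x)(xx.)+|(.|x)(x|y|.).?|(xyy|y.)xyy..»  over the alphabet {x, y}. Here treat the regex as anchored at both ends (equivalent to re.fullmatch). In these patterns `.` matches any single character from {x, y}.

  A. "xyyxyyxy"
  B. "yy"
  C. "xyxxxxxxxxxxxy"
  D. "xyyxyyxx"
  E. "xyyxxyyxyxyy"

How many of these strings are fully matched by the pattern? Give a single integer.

4

A. "xyyxyyxy" → match
B. "yy" → match
C → match
D. "xyyxyyxx" → match
E. "xyyxxyyxyxyy" → no match
Total matched: 4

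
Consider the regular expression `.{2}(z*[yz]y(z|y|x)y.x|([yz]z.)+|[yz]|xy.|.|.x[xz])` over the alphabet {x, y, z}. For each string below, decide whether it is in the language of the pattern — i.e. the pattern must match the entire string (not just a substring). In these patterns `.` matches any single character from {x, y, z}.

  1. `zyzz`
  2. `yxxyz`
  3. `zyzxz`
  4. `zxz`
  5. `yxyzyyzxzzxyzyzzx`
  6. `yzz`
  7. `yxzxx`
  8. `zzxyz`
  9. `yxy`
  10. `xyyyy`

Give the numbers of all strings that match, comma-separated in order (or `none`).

1 → no match
2 → match
3 → match
4 → match
5 → match
6 → match
7 → match
8 → match
9 → match
10 → no match

2, 3, 4, 5, 6, 7, 8, 9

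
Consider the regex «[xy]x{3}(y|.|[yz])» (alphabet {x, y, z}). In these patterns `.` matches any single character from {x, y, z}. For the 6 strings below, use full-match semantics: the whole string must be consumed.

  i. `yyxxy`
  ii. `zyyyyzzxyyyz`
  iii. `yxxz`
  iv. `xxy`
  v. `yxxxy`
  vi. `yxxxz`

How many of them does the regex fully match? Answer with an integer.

i. `yyxxy` → no match
ii. `zyyyyzzxyyyz` → no match
iii. `yxxz` → no match
iv. `xxy` → no match
v. `yxxxy` → match
vi. `yxxxz` → match
Total matched: 2

2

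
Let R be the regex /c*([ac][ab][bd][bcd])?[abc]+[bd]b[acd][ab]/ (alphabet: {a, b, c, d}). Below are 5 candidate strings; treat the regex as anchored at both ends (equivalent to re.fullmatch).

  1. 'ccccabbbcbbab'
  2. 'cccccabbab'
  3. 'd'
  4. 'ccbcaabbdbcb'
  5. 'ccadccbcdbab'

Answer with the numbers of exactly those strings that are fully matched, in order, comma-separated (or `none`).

1 → match
2 → match
3 → no match
4 → match
5 → match

1, 2, 4, 5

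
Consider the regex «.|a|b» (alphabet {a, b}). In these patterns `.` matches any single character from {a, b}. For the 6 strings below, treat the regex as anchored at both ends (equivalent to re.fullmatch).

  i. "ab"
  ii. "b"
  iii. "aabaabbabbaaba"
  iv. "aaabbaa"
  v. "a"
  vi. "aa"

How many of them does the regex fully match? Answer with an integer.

i → no match
ii → match
iii → no match
iv → no match
v → match
vi → no match
Total matched: 2

2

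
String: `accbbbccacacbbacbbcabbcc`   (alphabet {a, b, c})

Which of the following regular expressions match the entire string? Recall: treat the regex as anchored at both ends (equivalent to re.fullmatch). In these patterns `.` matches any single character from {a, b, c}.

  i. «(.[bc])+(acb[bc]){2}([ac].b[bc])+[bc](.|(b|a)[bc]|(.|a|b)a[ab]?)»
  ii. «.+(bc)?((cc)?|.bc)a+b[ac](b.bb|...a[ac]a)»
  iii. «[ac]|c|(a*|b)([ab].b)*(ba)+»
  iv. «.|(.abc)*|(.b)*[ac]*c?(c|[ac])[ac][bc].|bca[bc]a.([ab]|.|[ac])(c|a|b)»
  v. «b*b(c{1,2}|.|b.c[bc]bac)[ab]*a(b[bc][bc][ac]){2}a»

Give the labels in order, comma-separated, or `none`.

i → match
ii → no match
iii → no match
iv → no match
v → no match — must end with `a`

i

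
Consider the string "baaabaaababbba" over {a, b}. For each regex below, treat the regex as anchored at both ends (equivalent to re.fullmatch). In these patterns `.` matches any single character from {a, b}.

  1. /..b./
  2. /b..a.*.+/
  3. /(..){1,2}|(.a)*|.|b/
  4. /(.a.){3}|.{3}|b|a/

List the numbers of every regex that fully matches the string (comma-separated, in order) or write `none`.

2

1 → no match
2 → match
3 → no match
4 → no match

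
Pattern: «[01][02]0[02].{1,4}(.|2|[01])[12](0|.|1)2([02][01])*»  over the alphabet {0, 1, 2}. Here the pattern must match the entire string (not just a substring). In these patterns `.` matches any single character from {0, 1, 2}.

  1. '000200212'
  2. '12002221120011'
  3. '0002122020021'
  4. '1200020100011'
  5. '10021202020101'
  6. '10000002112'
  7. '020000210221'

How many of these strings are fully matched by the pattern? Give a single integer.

1 → match
2 → no match
3 → match
4 → no match
5 → match
6 → match
7 → match
Total matched: 5

5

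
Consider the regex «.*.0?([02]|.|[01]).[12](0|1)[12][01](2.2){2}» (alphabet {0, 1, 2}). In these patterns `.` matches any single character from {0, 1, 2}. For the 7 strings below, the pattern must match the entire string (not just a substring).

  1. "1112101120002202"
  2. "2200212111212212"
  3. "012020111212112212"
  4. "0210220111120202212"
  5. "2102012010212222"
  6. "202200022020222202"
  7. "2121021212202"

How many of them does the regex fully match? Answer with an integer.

5

1 → no match
2 → match
3 → no match
4 → match
5 → match
6 → match
7 → match
Total matched: 5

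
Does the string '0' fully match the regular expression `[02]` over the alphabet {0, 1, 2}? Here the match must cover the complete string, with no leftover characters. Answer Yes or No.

Yes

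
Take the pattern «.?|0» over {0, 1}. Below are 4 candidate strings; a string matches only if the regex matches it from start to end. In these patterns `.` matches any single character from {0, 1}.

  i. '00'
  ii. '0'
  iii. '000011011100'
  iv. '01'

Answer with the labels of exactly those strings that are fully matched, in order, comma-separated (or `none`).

ii

i. '00' → no match
ii. '0' → match
iii. '000011011100' → no match
iv. '01' → no match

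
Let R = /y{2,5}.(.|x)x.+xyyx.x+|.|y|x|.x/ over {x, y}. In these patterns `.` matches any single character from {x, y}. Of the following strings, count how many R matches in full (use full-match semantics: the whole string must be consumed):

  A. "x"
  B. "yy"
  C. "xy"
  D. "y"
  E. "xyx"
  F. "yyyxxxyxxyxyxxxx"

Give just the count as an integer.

A → match
B → no match
C → no match
D → match
E → no match
F → no match
Total matched: 2

2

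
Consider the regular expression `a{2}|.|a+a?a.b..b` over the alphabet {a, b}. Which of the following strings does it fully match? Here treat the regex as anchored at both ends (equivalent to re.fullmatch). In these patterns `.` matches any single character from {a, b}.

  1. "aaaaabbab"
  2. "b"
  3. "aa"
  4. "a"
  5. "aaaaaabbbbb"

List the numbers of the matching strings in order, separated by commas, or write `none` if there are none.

1, 2, 3, 4, 5

1. "aaaaabbab" → match
2. "b" → match
3. "aa" → match
4. "a" → match
5. "aaaaaabbbbb" → match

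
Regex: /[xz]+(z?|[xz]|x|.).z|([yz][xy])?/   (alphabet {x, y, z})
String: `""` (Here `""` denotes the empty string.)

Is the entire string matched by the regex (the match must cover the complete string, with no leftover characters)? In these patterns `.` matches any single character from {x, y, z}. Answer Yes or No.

Yes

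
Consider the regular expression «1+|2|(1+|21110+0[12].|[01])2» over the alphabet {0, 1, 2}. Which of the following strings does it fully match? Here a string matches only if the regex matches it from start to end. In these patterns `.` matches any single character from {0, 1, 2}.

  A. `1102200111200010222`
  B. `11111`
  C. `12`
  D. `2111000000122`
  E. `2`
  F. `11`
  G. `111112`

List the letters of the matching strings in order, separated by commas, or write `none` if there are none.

B, C, D, E, F, G

A → no match
B → match
C → match
D → match
E → match
F → match
G → match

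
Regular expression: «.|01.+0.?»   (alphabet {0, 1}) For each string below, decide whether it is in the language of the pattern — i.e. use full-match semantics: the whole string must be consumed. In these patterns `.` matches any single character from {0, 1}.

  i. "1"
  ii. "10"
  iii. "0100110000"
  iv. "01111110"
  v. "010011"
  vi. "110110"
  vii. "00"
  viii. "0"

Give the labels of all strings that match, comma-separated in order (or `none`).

i, iii, iv, viii

i → match
ii → no match
iii → match
iv → match
v → no match
vi → no match
vii → no match
viii → match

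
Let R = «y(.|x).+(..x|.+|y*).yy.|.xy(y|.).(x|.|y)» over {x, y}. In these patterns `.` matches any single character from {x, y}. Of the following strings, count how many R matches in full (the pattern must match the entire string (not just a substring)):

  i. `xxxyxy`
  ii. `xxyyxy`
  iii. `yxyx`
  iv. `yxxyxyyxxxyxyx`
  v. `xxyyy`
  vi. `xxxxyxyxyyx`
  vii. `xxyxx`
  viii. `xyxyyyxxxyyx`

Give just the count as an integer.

1

i → no match
ii → match
iii → no match
iv → no match
v → no match
vi → no match
vii → no match
viii → no match
Total matched: 1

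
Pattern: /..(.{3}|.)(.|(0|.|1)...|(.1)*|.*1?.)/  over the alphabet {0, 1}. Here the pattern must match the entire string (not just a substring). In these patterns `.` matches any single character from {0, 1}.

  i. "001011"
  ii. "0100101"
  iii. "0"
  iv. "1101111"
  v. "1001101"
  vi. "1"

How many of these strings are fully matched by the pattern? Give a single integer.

i. "001011" → match
ii. "0100101" → match
iii. "0" → no match
iv. "1101111" → match
v. "1001101" → match
vi. "1" → no match
Total matched: 4

4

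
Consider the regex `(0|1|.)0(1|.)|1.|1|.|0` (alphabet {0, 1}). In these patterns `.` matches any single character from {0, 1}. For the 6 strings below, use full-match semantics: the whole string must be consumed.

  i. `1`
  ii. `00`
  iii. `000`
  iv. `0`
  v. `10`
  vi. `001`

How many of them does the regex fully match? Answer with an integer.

i → match
ii → no match
iii → match
iv → match
v → match
vi → match
Total matched: 5

5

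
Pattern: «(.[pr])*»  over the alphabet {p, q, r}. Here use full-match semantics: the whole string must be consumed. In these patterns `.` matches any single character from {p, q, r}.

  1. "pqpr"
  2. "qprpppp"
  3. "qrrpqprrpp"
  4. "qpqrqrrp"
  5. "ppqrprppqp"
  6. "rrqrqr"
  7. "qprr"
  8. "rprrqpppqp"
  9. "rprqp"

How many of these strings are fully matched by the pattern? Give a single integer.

6

1 → no match
2 → no match
3 → match
4 → match
5 → match
6 → match
7 → match
8 → match
9 → no match
Total matched: 6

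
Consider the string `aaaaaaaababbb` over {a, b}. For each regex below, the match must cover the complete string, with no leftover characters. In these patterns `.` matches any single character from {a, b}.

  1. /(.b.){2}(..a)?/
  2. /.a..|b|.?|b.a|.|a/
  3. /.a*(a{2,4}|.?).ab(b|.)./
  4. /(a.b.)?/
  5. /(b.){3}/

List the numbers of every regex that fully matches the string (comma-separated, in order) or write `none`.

1 → no match
2 → no match
3 → match
4 → no match
5 → no match — must start with `b`

3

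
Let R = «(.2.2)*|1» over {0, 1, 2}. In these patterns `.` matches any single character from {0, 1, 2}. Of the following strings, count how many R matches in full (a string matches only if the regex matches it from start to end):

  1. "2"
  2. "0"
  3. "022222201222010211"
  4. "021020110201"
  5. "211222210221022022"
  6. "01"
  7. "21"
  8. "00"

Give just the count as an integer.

1 → no match
2 → no match
3 → no match
4 → no match
5 → no match
6 → no match
7 → no match
8 → no match
Total matched: 0

0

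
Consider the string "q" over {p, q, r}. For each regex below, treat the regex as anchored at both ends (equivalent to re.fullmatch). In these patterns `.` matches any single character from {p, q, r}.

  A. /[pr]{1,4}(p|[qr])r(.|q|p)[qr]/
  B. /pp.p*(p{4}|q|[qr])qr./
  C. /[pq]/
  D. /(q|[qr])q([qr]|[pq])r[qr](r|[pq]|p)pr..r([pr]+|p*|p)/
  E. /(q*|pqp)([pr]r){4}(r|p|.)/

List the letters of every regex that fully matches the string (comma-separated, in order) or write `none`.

A → no match
B → no match — must start with "pp"
C → match
D → no match
E → no match

C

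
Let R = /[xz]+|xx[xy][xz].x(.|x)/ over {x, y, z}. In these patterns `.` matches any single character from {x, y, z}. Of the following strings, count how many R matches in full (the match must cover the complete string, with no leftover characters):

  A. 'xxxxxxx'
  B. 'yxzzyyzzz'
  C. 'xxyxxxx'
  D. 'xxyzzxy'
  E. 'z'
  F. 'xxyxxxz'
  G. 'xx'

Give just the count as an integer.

A → match
B → no match
C → match
D → match
E → match
F → match
G → match
Total matched: 6

6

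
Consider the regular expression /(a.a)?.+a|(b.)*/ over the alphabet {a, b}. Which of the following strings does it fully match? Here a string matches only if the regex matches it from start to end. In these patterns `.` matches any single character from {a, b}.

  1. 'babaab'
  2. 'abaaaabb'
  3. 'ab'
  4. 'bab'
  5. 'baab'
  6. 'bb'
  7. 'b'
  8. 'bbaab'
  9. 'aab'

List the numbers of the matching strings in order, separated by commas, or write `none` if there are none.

1. 'babaab' → no match
2. 'abaaaabb' → no match
3. 'ab' → no match
4. 'bab' → no match
5. 'baab' → no match
6. 'bb' → match
7. 'b' → no match
8. 'bbaab' → no match
9. 'aab' → no match

6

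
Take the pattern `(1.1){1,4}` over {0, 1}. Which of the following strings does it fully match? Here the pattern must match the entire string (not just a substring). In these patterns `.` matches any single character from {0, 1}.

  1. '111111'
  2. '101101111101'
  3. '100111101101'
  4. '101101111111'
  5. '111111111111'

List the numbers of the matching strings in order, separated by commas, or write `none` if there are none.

1, 2, 4, 5

1. '111111' → match
2. '101101111101' → match
3. '100111101101' → no match
4. '101101111111' → match
5. '111111111111' → match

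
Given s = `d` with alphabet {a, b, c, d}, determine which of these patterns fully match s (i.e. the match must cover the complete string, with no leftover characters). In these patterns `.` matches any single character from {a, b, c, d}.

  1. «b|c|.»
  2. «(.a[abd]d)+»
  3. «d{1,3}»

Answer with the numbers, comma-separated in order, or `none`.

1, 3

1 → match
2 → no match
3 → match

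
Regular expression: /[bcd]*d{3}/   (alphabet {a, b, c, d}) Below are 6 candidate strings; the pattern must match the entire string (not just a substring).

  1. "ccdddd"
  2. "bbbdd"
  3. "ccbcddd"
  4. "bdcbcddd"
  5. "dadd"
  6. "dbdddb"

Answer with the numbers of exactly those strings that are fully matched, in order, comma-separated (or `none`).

1, 3, 4

1 → match
2 → no match
3 → match
4 → match
5 → no match
6 → no match — must end with "d"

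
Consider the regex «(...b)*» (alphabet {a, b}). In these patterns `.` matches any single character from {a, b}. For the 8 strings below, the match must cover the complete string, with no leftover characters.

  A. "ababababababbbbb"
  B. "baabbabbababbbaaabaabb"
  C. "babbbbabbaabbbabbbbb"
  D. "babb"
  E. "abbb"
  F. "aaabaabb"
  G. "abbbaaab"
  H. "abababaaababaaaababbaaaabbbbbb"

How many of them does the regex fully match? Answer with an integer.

A → match
B → no match
C → match
D → match
E → match
F → match
G → match
H → no match
Total matched: 6

6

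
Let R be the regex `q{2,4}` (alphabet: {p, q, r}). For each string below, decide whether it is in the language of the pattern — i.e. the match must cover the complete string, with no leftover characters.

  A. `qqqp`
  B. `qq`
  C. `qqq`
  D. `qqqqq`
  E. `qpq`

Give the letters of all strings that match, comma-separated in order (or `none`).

A → no match — must end with `q`
B → match
C → match
D → no match
E → no match

B, C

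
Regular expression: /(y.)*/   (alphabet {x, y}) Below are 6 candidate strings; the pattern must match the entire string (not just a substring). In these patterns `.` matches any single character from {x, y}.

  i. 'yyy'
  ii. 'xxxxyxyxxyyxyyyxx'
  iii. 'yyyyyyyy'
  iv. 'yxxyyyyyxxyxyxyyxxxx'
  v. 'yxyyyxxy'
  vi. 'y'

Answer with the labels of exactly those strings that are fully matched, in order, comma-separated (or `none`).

i → no match
ii → no match
iii → match
iv → no match
v → no match
vi → no match

iii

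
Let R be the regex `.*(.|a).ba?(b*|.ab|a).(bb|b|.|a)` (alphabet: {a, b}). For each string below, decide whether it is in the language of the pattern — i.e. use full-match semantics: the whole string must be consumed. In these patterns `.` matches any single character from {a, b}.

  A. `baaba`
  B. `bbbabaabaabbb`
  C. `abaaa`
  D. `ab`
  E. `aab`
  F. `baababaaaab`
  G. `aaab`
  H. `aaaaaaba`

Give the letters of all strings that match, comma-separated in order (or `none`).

B

A → no match
B → match
C → no match
D → no match
E → no match
F → no match
G → no match
H → no match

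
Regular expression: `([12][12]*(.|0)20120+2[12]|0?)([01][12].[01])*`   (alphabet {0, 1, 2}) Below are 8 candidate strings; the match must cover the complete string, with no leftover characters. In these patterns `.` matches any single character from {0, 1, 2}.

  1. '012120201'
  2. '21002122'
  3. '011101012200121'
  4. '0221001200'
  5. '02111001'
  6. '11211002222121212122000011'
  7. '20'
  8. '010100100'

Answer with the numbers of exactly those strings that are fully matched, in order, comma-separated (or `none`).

1 → no match
2 → no match
3 → no match
4 → no match
5 → no match
6 → no match
7 → no match
8 → no match

none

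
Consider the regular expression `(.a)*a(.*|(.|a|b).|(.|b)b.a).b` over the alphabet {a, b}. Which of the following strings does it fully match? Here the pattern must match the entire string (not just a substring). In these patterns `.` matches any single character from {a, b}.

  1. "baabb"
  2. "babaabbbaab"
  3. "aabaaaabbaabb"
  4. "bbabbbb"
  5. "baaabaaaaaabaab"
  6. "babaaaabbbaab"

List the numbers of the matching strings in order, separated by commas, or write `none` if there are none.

1. "baabb" → match
2. "babaabbbaab" → match
3 → match
4. "bbabbbb" → no match
5 → match
6 → match

1, 2, 3, 5, 6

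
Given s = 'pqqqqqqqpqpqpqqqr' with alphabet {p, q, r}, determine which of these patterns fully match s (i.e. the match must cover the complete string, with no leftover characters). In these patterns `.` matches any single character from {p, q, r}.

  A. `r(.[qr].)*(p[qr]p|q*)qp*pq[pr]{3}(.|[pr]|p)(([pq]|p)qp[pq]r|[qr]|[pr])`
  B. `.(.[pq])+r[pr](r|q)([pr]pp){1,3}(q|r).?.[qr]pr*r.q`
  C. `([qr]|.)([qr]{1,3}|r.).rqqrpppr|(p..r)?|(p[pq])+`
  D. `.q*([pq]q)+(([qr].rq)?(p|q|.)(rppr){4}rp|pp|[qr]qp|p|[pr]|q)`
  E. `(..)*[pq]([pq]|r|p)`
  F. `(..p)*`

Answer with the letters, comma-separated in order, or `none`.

A → no match — must start with 'r'
B → no match — must end with 'q'
C → no match
D → match
E → no match
F → no match

D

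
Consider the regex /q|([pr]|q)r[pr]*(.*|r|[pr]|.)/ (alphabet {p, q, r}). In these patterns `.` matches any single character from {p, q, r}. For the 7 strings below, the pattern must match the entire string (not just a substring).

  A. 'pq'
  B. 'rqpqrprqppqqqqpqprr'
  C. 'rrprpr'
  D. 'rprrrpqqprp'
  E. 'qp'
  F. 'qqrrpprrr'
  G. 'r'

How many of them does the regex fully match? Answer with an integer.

A. 'pq' → no match
B → no match
C. 'rrprpr' → match
D. 'rprrrpqqprp' → no match
E. 'qp' → no match
F. 'qqrrpprrr' → no match
G. 'r' → no match
Total matched: 1

1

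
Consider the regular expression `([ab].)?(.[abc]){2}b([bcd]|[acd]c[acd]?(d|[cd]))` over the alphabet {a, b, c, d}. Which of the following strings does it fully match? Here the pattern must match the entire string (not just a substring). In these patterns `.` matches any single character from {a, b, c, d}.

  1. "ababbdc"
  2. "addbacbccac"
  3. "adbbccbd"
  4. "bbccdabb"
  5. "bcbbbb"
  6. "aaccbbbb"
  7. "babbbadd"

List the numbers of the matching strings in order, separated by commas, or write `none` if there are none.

2, 3, 4, 5, 6

1 → no match
2 → match
3 → match
4 → match
5 → match
6 → match
7 → no match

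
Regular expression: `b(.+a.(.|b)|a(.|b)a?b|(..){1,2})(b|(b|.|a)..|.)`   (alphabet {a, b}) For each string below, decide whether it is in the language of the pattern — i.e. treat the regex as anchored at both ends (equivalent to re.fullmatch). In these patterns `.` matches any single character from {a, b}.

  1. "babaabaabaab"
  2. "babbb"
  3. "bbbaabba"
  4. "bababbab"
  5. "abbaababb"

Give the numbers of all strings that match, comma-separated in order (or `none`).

1 → match
2 → match
3 → match
4 → match
5 → no match — must start with "b"

1, 2, 3, 4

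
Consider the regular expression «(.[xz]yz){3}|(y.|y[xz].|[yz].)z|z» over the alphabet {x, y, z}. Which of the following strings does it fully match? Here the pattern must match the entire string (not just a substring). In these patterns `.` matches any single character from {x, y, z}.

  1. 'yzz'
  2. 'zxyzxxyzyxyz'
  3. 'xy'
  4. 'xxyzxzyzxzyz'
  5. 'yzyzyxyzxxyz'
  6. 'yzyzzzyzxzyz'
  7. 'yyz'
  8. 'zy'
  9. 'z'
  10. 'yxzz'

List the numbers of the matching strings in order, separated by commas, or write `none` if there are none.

1 → match
2 → match
3 → no match
4 → match
5 → match
6 → match
7 → match
8 → no match
9 → match
10 → match

1, 2, 4, 5, 6, 7, 9, 10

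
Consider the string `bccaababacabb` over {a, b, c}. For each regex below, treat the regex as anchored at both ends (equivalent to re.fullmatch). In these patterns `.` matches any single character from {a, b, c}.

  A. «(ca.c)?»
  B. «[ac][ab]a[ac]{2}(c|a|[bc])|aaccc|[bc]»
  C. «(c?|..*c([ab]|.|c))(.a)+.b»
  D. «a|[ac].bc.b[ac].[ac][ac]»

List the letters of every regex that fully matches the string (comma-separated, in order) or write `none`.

C

A → no match
B → no match
C → match
D → no match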